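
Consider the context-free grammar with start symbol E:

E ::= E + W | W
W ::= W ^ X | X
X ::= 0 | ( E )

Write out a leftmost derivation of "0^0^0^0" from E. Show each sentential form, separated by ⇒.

E ⇒ W   [E ::= W]
W ⇒ W^X   [W ::= W ^ X]
W^X ⇒ W^X^X   [W ::= W ^ X]
W^X^X ⇒ W^X^X^X   [W ::= W ^ X]
W^X^X^X ⇒ X^X^X^X   [W ::= X]
X^X^X^X ⇒ 0^X^X^X   [X ::= 0]
0^X^X^X ⇒ 0^0^X^X   [X ::= 0]
0^0^X^X ⇒ 0^0^0^X   [X ::= 0]
0^0^0^X ⇒ 0^0^0^0   [X ::= 0]

E ⇒ W ⇒ W^X ⇒ W^X^X ⇒ W^X^X^X ⇒ X^X^X^X ⇒ 0^X^X^X ⇒ 0^0^X^X ⇒ 0^0^0^X ⇒ 0^0^0^0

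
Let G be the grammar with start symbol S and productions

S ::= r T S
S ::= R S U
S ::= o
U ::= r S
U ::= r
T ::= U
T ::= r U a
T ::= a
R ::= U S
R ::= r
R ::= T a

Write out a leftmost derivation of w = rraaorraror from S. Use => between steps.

S => RSU => TaSU => rUaaSU => rraaSU => rraaoU => rraaorS => rraaorrTS => rraaorraS => rraaorraRSU => rraaorrarSU => rraaorraroU => rraaorraror

S => RSU   [S ::= R S U]
RSU => TaSU   [R ::= T a]
TaSU => rUaaSU   [T ::= r U a]
rUaaSU => rraaSU   [U ::= r]
rraaSU => rraaoU   [S ::= o]
rraaoU => rraaorS   [U ::= r S]
rraaorS => rraaorrTS   [S ::= r T S]
rraaorrTS => rraaorraS   [T ::= a]
rraaorraS => rraaorraRSU   [S ::= R S U]
rraaorraRSU => rraaorrarSU   [R ::= r]
rraaorrarSU => rraaorraroU   [S ::= o]
rraaorraroU => rraaorraror   [U ::= r]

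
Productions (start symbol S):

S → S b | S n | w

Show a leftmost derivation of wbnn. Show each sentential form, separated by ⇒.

S ⇒ Sn   [S → S n]
Sn ⇒ Snn   [S → S n]
Snn ⇒ Sbnn   [S → S b]
Sbnn ⇒ wbnn   [S → w]

S ⇒ Sn ⇒ Snn ⇒ Sbnn ⇒ wbnn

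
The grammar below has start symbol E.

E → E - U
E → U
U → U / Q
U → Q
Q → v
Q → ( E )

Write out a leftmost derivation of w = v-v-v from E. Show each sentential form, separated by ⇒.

E⇒E-U⇒E-U-U⇒U-U-U⇒Q-U-U⇒v-U-U⇒v-Q-U⇒v-v-U⇒v-v-Q⇒v-v-v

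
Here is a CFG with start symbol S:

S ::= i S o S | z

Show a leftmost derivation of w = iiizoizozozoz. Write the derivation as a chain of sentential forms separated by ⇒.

S ⇒ iSoS   [S ::= i S o S]
iSoS ⇒ iiSoSoS   [S ::= i S o S]
iiSoSoS ⇒ iiiSoSoSoS   [S ::= i S o S]
iiiSoSoSoS ⇒ iiizoSoSoS   [S ::= z]
iiizoSoSoS ⇒ iiizoiSoSoSoS   [S ::= i S o S]
iiizoiSoSoSoS ⇒ iiizoizoSoSoS   [S ::= z]
iiizoizoSoSoS ⇒ iiizoizozoSoS   [S ::= z]
iiizoizozoSoS ⇒ iiizoizozozoS   [S ::= z]
iiizoizozozoS ⇒ iiizoizozozoz   [S ::= z]

S⇒iSoS⇒iiSoSoS⇒iiiSoSoSoS⇒iiizoSoSoS⇒iiizoiSoSoSoS⇒iiizoizoSoSoS⇒iiizoizozoSoS⇒iiizoizozozoS⇒iiizoizozozoz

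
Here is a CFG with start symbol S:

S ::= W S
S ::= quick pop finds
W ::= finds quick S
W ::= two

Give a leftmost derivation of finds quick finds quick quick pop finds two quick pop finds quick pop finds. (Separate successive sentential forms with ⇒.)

S ⇒ W S ⇒ finds quick S S ⇒ finds quick W S S ⇒ finds quick finds quick S S S ⇒ finds quick finds quick quick pop finds S S ⇒ finds quick finds quick quick pop finds W S S ⇒ finds quick finds quick quick pop finds two S S ⇒ finds quick finds quick quick pop finds two quick pop finds S ⇒ finds quick finds quick quick pop finds two quick pop finds quick pop finds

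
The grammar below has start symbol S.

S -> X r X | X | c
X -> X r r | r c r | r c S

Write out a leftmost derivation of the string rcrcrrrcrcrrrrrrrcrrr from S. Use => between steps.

S=>XrX=>XrrrX=>rcSrrrX=>rcXrXrrrX=>rcrcrrXrrrX=>rcrcrrXrrrrrX=>rcrcrrrcSrrrrrX=>rcrcrrrcXrrrrrX=>rcrcrrrcrcrrrrrrX=>rcrcrrrcrcrrrrrrXrr=>rcrcrrrcrcrrrrrrrcrrr

S => XrX   [S -> X r X]
XrX => XrrrX   [X -> X r r]
XrrrX => rcSrrrX   [X -> r c S]
rcSrrrX => rcXrXrrrX   [S -> X r X]
rcXrXrrrX => rcrcrrXrrrX   [X -> r c r]
rcrcrrXrrrX => rcrcrrXrrrrrX   [X -> X r r]
rcrcrrXrrrrrX => rcrcrrrcSrrrrrX   [X -> r c S]
rcrcrrrcSrrrrrX => rcrcrrrcXrrrrrX   [S -> X]
rcrcrrrcXrrrrrX => rcrcrrrcrcrrrrrrX   [X -> r c r]
rcrcrrrcrcrrrrrrX => rcrcrrrcrcrrrrrrXrr   [X -> X r r]
rcrcrrrcrcrrrrrrXrr => rcrcrrrcrcrrrrrrrcrrr   [X -> r c r]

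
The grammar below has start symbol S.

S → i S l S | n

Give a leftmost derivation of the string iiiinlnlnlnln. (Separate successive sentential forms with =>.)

S => iSlS   [S → i S l S]
iSlS => iiSlSlS   [S → i S l S]
iiSlSlS => iiiSlSlSlS   [S → i S l S]
iiiSlSlSlS => iiiiSlSlSlSlS   [S → i S l S]
iiiiSlSlSlSlS => iiiinlSlSlSlS   [S → n]
iiiinlSlSlSlS => iiiinlnlSlSlS   [S → n]
iiiinlnlSlSlS => iiiinlnlnlSlS   [S → n]
iiiinlnlnlSlS => iiiinlnlnlnlS   [S → n]
iiiinlnlnlnlS => iiiinlnlnlnln   [S → n]

S => iSlS => iiSlSlS => iiiSlSlSlS => iiiiSlSlSlSlS => iiiinlSlSlSlS => iiiinlnlSlSlS => iiiinlnlnlSlS => iiiinlnlnlnlS => iiiinlnlnlnln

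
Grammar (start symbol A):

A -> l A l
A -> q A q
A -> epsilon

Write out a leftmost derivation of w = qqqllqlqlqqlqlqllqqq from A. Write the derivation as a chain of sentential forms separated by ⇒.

A ⇒ qAq   [A -> q A q]
qAq ⇒ qqAqq   [A -> q A q]
qqAqq ⇒ qqqAqqq   [A -> q A q]
qqqAqqq ⇒ qqqlAlqqq   [A -> l A l]
qqqlAlqqq ⇒ qqqllAllqqq   [A -> l A l]
qqqllAllqqq ⇒ qqqllqAqllqqq   [A -> q A q]
qqqllqAqllqqq ⇒ qqqllqlAlqllqqq   [A -> l A l]
qqqllqlAlqllqqq ⇒ qqqllqlqAqlqllqqq   [A -> q A q]
qqqllqlqAqlqllqqq ⇒ qqqllqlqlAlqlqllqqq   [A -> l A l]
qqqllqlqlAlqlqllqqq ⇒ qqqllqlqlqAqlqlqllqqq   [A -> q A q]
qqqllqlqlqAqlqlqllqqq ⇒ qqqllqlqlqqlqlqllqqq   [A -> epsilon]

A⇒qAq⇒qqAqq⇒qqqAqqq⇒qqqlAlqqq⇒qqqllAllqqq⇒qqqllqAqllqqq⇒qqqllqlAlqllqqq⇒qqqllqlqAqlqllqqq⇒qqqllqlqlAlqlqllqqq⇒qqqllqlqlqAqlqlqllqqq⇒qqqllqlqlqqlqlqllqqq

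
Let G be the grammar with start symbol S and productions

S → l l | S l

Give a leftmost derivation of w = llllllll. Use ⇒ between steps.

S ⇒ Sl   [S → S l]
Sl ⇒ Sll   [S → S l]
Sll ⇒ Slll   [S → S l]
Slll ⇒ Sllll   [S → S l]
Sllll ⇒ Slllll   [S → S l]
Slllll ⇒ Sllllll   [S → S l]
Sllllll ⇒ llllllll   [S → l l]

S⇒Sl⇒Sll⇒Slll⇒Sllll⇒Slllll⇒Sllllll⇒llllllll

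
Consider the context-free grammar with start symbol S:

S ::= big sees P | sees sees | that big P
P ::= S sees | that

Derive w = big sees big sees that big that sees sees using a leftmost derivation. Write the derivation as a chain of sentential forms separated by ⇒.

S ⇒ big sees P ⇒ big sees S sees ⇒ big sees big sees P sees ⇒ big sees big sees S sees sees ⇒ big sees big sees that big P sees sees ⇒ big sees big sees that big that sees sees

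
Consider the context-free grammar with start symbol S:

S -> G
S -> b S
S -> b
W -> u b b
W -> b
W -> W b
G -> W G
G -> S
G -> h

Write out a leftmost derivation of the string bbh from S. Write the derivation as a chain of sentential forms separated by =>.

S => bS   [S -> b S]
bS => bG   [S -> G]
bG => bWG   [G -> W G]
bWG => bbG   [W -> b]
bbG => bbh   [G -> h]

S => bS => bG => bWG => bbG => bbh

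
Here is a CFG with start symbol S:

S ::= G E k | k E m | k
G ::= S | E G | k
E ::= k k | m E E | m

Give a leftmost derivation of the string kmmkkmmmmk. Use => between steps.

S=>GEk=>SEk=>kEmEk=>kmEEmEk=>kmmEEEmEk=>kmmkkEEmEk=>kmmkkmEmEk=>kmmkkmmmEk=>kmmkkmmmmk

S => GEk   [S ::= G E k]
GEk => SEk   [G ::= S]
SEk => kEmEk   [S ::= k E m]
kEmEk => kmEEmEk   [E ::= m E E]
kmEEmEk => kmmEEEmEk   [E ::= m E E]
kmmEEEmEk => kmmkkEEmEk   [E ::= k k]
kmmkkEEmEk => kmmkkmEmEk   [E ::= m]
kmmkkmEmEk => kmmkkmmmEk   [E ::= m]
kmmkkmmmEk => kmmkkmmmmk   [E ::= m]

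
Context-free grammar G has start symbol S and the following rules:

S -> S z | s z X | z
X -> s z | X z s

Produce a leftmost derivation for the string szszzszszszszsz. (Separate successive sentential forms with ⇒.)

S ⇒ Sz   [S -> S z]
Sz ⇒ szXz   [S -> s z X]
szXz ⇒ szXzsz   [X -> X z s]
szXzsz ⇒ szXzszsz   [X -> X z s]
szXzszsz ⇒ szXzszszsz   [X -> X z s]
szXzszszsz ⇒ szXzszszszsz   [X -> X z s]
szXzszszszsz ⇒ szXzszszszszsz   [X -> X z s]
szXzszszszszsz ⇒ szszzszszszszsz   [X -> s z]

S⇒Sz⇒szXz⇒szXzsz⇒szXzszsz⇒szXzszszsz⇒szXzszszszsz⇒szXzszszszszsz⇒szszzszszszszsz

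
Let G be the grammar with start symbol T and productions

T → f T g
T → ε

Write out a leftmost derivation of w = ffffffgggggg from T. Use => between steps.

T => fTg => ffTgg => fffTggg => ffffTgggg => fffffTggggg => ffffffTgggggg => ffffffgggggg

T => fTg   [T → f T g]
fTg => ffTgg   [T → f T g]
ffTgg => fffTggg   [T → f T g]
fffTggg => ffffTgggg   [T → f T g]
ffffTgggg => fffffTggggg   [T → f T g]
fffffTggggg => ffffffTgggggg   [T → f T g]
ffffffTgggggg => ffffffgggggg   [T → ε]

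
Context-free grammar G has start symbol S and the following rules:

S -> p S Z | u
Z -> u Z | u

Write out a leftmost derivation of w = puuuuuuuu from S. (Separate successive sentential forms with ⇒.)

S⇒pSZ⇒puZ⇒puuZ⇒puuuZ⇒puuuuZ⇒puuuuuZ⇒puuuuuuZ⇒puuuuuuuZ⇒puuuuuuuu

S ⇒ pSZ   [S -> p S Z]
pSZ ⇒ puZ   [S -> u]
puZ ⇒ puuZ   [Z -> u Z]
puuZ ⇒ puuuZ   [Z -> u Z]
puuuZ ⇒ puuuuZ   [Z -> u Z]
puuuuZ ⇒ puuuuuZ   [Z -> u Z]
puuuuuZ ⇒ puuuuuuZ   [Z -> u Z]
puuuuuuZ ⇒ puuuuuuuZ   [Z -> u Z]
puuuuuuuZ ⇒ puuuuuuuu   [Z -> u]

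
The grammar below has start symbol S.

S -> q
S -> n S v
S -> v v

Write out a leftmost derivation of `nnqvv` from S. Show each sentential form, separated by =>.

S=>nSv=>nnSvv=>nnqvv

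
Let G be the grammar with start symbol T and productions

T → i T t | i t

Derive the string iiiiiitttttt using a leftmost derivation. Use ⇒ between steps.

T⇒iTt⇒iiTtt⇒iiiTttt⇒iiiiTtttt⇒iiiiiTttttt⇒iiiiiitttttt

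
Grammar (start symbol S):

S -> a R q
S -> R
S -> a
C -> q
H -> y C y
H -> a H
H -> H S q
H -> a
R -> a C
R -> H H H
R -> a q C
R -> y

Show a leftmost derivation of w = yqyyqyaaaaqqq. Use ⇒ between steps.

S ⇒ R ⇒ HHH ⇒ yCyHH ⇒ yqyHH ⇒ yqyyCyH ⇒ yqyyqyH ⇒ yqyyqyHSq ⇒ yqyyqyaHSq ⇒ yqyyqyaaSq ⇒ yqyyqyaaaRqq ⇒ yqyyqyaaaaCqq ⇒ yqyyqyaaaaqqq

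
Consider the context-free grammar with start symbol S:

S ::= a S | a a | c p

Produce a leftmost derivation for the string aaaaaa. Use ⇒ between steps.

S ⇒ aS ⇒ aaS ⇒ aaaS ⇒ aaaaS ⇒ aaaaaa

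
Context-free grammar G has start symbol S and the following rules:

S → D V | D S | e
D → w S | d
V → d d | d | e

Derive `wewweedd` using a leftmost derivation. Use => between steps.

S => DS => wSS => weS => weDV => wewSV => wewDVV => wewwSVV => wewweVV => wewweeV => wewweedd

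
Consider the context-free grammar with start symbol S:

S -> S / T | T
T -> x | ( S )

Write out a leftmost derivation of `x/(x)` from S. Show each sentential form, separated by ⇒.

S⇒S/T⇒T/T⇒x/T⇒x/(S)⇒x/(T)⇒x/(x)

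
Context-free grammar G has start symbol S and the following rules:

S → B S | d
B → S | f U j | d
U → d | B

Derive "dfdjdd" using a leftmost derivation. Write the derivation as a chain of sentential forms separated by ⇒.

S ⇒ BS ⇒ SS ⇒ BSS ⇒ dSS ⇒ dBSS ⇒ dfUjSS ⇒ dfBjSS ⇒ dfdjSS ⇒ dfdjdS ⇒ dfdjdd

S ⇒ BS   [S → B S]
BS ⇒ SS   [B → S]
SS ⇒ BSS   [S → B S]
BSS ⇒ dSS   [B → d]
dSS ⇒ dBSS   [S → B S]
dBSS ⇒ dfUjSS   [B → f U j]
dfUjSS ⇒ dfBjSS   [U → B]
dfBjSS ⇒ dfdjSS   [B → d]
dfdjSS ⇒ dfdjdS   [S → d]
dfdjdS ⇒ dfdjdd   [S → d]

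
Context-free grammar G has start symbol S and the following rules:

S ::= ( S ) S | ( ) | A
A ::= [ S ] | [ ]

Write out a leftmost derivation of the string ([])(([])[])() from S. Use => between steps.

S => (S)S => (A)S => ([])S => ([])(S)S => ([])((S)S)S => ([])((A)S)S => ([])(([])S)S => ([])(([])A)S => ([])(([])[])S => ([])(([])[])()

S => (S)S   [S ::= ( S ) S]
(S)S => (A)S   [S ::= A]
(A)S => ([])S   [A ::= [ ]]
([])S => ([])(S)S   [S ::= ( S ) S]
([])(S)S => ([])((S)S)S   [S ::= ( S ) S]
([])((S)S)S => ([])((A)S)S   [S ::= A]
([])((A)S)S => ([])(([])S)S   [A ::= [ ]]
([])(([])S)S => ([])(([])A)S   [S ::= A]
([])(([])A)S => ([])(([])[])S   [A ::= [ ]]
([])(([])[])S => ([])(([])[])()   [S ::= ( )]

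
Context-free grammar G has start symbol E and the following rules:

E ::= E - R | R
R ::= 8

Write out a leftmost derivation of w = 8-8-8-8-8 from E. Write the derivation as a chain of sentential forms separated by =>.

E => E-R   [E ::= E - R]
E-R => E-R-R   [E ::= E - R]
E-R-R => E-R-R-R   [E ::= E - R]
E-R-R-R => E-R-R-R-R   [E ::= E - R]
E-R-R-R-R => R-R-R-R-R   [E ::= R]
R-R-R-R-R => 8-R-R-R-R   [R ::= 8]
8-R-R-R-R => 8-8-R-R-R   [R ::= 8]
8-8-R-R-R => 8-8-8-R-R   [R ::= 8]
8-8-8-R-R => 8-8-8-8-R   [R ::= 8]
8-8-8-8-R => 8-8-8-8-8   [R ::= 8]

E=>E-R=>E-R-R=>E-R-R-R=>E-R-R-R-R=>R-R-R-R-R=>8-R-R-R-R=>8-8-R-R-R=>8-8-8-R-R=>8-8-8-8-R=>8-8-8-8-8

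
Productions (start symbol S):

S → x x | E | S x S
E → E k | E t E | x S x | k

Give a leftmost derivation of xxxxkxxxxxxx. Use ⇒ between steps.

S ⇒ SxS ⇒ SxSxS ⇒ ExSxS ⇒ xSxxSxS ⇒ xSxSxxSxS ⇒ xxxxSxxSxS ⇒ xxxxExxSxS ⇒ xxxxkxxSxS ⇒ xxxxkxxxxxS ⇒ xxxxkxxxxxxx

S ⇒ SxS   [S → S x S]
SxS ⇒ SxSxS   [S → S x S]
SxSxS ⇒ ExSxS   [S → E]
ExSxS ⇒ xSxxSxS   [E → x S x]
xSxxSxS ⇒ xSxSxxSxS   [S → S x S]
xSxSxxSxS ⇒ xxxxSxxSxS   [S → x x]
xxxxSxxSxS ⇒ xxxxExxSxS   [S → E]
xxxxExxSxS ⇒ xxxxkxxSxS   [E → k]
xxxxkxxSxS ⇒ xxxxkxxxxxS   [S → x x]
xxxxkxxxxxS ⇒ xxxxkxxxxxxx   [S → x x]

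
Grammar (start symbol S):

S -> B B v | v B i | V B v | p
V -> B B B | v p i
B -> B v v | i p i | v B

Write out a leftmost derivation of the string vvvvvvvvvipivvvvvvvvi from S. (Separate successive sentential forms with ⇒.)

S ⇒ vBi   [S -> v B i]
vBi ⇒ vvBi   [B -> v B]
vvBi ⇒ vvvBi   [B -> v B]
vvvBi ⇒ vvvvBi   [B -> v B]
vvvvBi ⇒ vvvvvBi   [B -> v B]
vvvvvBi ⇒ vvvvvBvvi   [B -> B v v]
vvvvvBvvi ⇒ vvvvvvBvvi   [B -> v B]
vvvvvvBvvi ⇒ vvvvvvBvvvvi   [B -> B v v]
vvvvvvBvvvvi ⇒ vvvvvvvBvvvvi   [B -> v B]
vvvvvvvBvvvvi ⇒ vvvvvvvBvvvvvvi   [B -> B v v]
vvvvvvvBvvvvvvi ⇒ vvvvvvvvBvvvvvvi   [B -> v B]
vvvvvvvvBvvvvvvi ⇒ vvvvvvvvvBvvvvvvi   [B -> v B]
vvvvvvvvvBvvvvvvi ⇒ vvvvvvvvvBvvvvvvvvi   [B -> B v v]
vvvvvvvvvBvvvvvvvvi ⇒ vvvvvvvvvipivvvvvvvvi   [B -> i p i]

S ⇒ vBi ⇒ vvBi ⇒ vvvBi ⇒ vvvvBi ⇒ vvvvvBi ⇒ vvvvvBvvi ⇒ vvvvvvBvvi ⇒ vvvvvvBvvvvi ⇒ vvvvvvvBvvvvi ⇒ vvvvvvvBvvvvvvi ⇒ vvvvvvvvBvvvvvvi ⇒ vvvvvvvvvBvvvvvvi ⇒ vvvvvvvvvBvvvvvvvvi ⇒ vvvvvvvvvipivvvvvvvvi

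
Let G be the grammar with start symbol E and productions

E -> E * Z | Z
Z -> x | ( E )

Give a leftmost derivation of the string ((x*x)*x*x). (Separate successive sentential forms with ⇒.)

E ⇒ Z ⇒ (E) ⇒ (E*Z) ⇒ (E*Z*Z) ⇒ (Z*Z*Z) ⇒ ((E)*Z*Z) ⇒ ((E*Z)*Z*Z) ⇒ ((Z*Z)*Z*Z) ⇒ ((x*Z)*Z*Z) ⇒ ((x*x)*Z*Z) ⇒ ((x*x)*x*Z) ⇒ ((x*x)*x*x)

E ⇒ Z   [E -> Z]
Z ⇒ (E)   [Z -> ( E )]
(E) ⇒ (E*Z)   [E -> E * Z]
(E*Z) ⇒ (E*Z*Z)   [E -> E * Z]
(E*Z*Z) ⇒ (Z*Z*Z)   [E -> Z]
(Z*Z*Z) ⇒ ((E)*Z*Z)   [Z -> ( E )]
((E)*Z*Z) ⇒ ((E*Z)*Z*Z)   [E -> E * Z]
((E*Z)*Z*Z) ⇒ ((Z*Z)*Z*Z)   [E -> Z]
((Z*Z)*Z*Z) ⇒ ((x*Z)*Z*Z)   [Z -> x]
((x*Z)*Z*Z) ⇒ ((x*x)*Z*Z)   [Z -> x]
((x*x)*Z*Z) ⇒ ((x*x)*x*Z)   [Z -> x]
((x*x)*x*Z) ⇒ ((x*x)*x*x)   [Z -> x]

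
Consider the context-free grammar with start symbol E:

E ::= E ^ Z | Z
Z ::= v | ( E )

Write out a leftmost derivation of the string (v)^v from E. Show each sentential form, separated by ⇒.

E⇒E^Z⇒Z^Z⇒(E)^Z⇒(Z)^Z⇒(v)^Z⇒(v)^v

E ⇒ E^Z   [E ::= E ^ Z]
E^Z ⇒ Z^Z   [E ::= Z]
Z^Z ⇒ (E)^Z   [Z ::= ( E )]
(E)^Z ⇒ (Z)^Z   [E ::= Z]
(Z)^Z ⇒ (v)^Z   [Z ::= v]
(v)^Z ⇒ (v)^v   [Z ::= v]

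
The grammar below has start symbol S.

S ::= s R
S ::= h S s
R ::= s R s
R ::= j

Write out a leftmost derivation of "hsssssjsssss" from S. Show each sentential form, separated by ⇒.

S⇒hSs⇒hsRs⇒hssRss⇒hsssRsss⇒hssssRssss⇒hsssssRsssss⇒hsssssjsssss

S ⇒ hSs   [S ::= h S s]
hSs ⇒ hsRs   [S ::= s R]
hsRs ⇒ hssRss   [R ::= s R s]
hssRss ⇒ hsssRsss   [R ::= s R s]
hsssRsss ⇒ hssssRssss   [R ::= s R s]
hssssRssss ⇒ hsssssRsssss   [R ::= s R s]
hsssssRsssss ⇒ hsssssjsssss   [R ::= j]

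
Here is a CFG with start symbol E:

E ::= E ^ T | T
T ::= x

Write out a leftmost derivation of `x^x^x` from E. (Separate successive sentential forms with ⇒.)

E ⇒ E^T ⇒ E^T^T ⇒ T^T^T ⇒ x^T^T ⇒ x^x^T ⇒ x^x^x

E ⇒ E^T   [E ::= E ^ T]
E^T ⇒ E^T^T   [E ::= E ^ T]
E^T^T ⇒ T^T^T   [E ::= T]
T^T^T ⇒ x^T^T   [T ::= x]
x^T^T ⇒ x^x^T   [T ::= x]
x^x^T ⇒ x^x^x   [T ::= x]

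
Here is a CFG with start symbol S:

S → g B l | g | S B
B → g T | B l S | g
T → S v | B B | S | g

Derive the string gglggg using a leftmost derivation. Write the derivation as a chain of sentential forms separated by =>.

S => SB => SBB => SBBB => gBBB => gBlSBB => gglSBB => gglgBB => gglggB => gglggg

S => SB   [S → S B]
SB => SBB   [S → S B]
SBB => SBBB   [S → S B]
SBBB => gBBB   [S → g]
gBBB => gBlSBB   [B → B l S]
gBlSBB => gglSBB   [B → g]
gglSBB => gglgBB   [S → g]
gglgBB => gglggB   [B → g]
gglggB => gglggg   [B → g]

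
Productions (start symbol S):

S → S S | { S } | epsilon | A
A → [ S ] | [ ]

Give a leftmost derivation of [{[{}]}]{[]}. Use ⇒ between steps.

S ⇒ SS ⇒ AS ⇒ [S]S ⇒ [{S}]S ⇒ [{A}]S ⇒ [{[S]}]S ⇒ [{[{S}]}]S ⇒ [{[{}]}]S ⇒ [{[{}]}]{S} ⇒ [{[{}]}]{A} ⇒ [{[{}]}]{[]}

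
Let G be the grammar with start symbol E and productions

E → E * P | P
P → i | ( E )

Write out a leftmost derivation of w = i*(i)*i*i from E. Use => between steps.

E => E*P => E*P*P => E*P*P*P => P*P*P*P => i*P*P*P => i*(E)*P*P => i*(P)*P*P => i*(i)*P*P => i*(i)*i*P => i*(i)*i*i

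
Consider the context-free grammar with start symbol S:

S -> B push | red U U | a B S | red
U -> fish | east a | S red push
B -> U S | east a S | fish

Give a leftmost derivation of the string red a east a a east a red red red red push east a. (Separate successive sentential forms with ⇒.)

S ⇒ red U U   [S -> red U U]
red U U ⇒ red S red push U   [U -> S red push]
red S red push U ⇒ red a B S red push U   [S -> a B S]
red a B S red push U ⇒ red a east a S S red push U   [B -> east a S]
red a east a S S red push U ⇒ red a east a a B S S red push U   [S -> a B S]
red a east a a B S S red push U ⇒ red a east a a east a S S S red push U   [B -> east a S]
red a east a a east a S S S red push U ⇒ red a east a a east a red S S red push U   [S -> red]
red a east a a east a red S S red push U ⇒ red a east a a east a red red S red push U   [S -> red]
red a east a a east a red red S red push U ⇒ red a east a a east a red red red red push U   [S -> red]
red a east a a east a red red red red push U ⇒ red a east a a east a red red red red push east a   [U -> east a]

S ⇒ red U U ⇒ red S red push U ⇒ red a B S red push U ⇒ red a east a S S red push U ⇒ red a east a a B S S red push U ⇒ red a east a a east a S S S red push U ⇒ red a east a a east a red S S red push U ⇒ red a east a a east a red red S red push U ⇒ red a east a a east a red red red red push U ⇒ red a east a a east a red red red red push east a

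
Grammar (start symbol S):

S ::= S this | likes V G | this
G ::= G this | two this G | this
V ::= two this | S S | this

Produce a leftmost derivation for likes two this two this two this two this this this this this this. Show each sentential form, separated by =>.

S => likes V G => likes two this G => likes two this G this => likes two this G this this => likes two this G this this this => likes two this two this G this this this => likes two this two this two this G this this this => likes two this two this two this two this G this this this => likes two this two this two this two this G this this this this => likes two this two this two this two this this this this this this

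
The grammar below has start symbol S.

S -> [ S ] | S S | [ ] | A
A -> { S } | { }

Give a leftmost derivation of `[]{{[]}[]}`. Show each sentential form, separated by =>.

S => SS => []S => []A => []{S} => []{SS} => []{AS} => []{{S}S} => []{{[]}S} => []{{[]}[]}

S => SS   [S -> S S]
SS => []S   [S -> [ ]]
[]S => []A   [S -> A]
[]A => []{S}   [A -> { S }]
[]{S} => []{SS}   [S -> S S]
[]{SS} => []{AS}   [S -> A]
[]{AS} => []{{S}S}   [A -> { S }]
[]{{S}S} => []{{[]}S}   [S -> [ ]]
[]{{[]}S} => []{{[]}[]}   [S -> [ ]]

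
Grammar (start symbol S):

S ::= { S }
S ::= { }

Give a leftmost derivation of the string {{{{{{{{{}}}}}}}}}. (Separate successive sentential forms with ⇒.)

S ⇒ {S} ⇒ {{S}} ⇒ {{{S}}} ⇒ {{{{S}}}} ⇒ {{{{{S}}}}} ⇒ {{{{{{S}}}}}} ⇒ {{{{{{{S}}}}}}} ⇒ {{{{{{{{S}}}}}}}} ⇒ {{{{{{{{{}}}}}}}}}

S ⇒ {S}   [S ::= { S }]
{S} ⇒ {{S}}   [S ::= { S }]
{{S}} ⇒ {{{S}}}   [S ::= { S }]
{{{S}}} ⇒ {{{{S}}}}   [S ::= { S }]
{{{{S}}}} ⇒ {{{{{S}}}}}   [S ::= { S }]
{{{{{S}}}}} ⇒ {{{{{{S}}}}}}   [S ::= { S }]
{{{{{{S}}}}}} ⇒ {{{{{{{S}}}}}}}   [S ::= { S }]
{{{{{{{S}}}}}}} ⇒ {{{{{{{{S}}}}}}}}   [S ::= { S }]
{{{{{{{{S}}}}}}}} ⇒ {{{{{{{{{}}}}}}}}}   [S ::= { }]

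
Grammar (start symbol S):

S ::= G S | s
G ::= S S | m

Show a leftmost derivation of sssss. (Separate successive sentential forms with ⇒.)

S ⇒ GS ⇒ SSS ⇒ GSSS ⇒ SSSSS ⇒ sSSSS ⇒ ssSSS ⇒ sssSS ⇒ ssssS ⇒ sssss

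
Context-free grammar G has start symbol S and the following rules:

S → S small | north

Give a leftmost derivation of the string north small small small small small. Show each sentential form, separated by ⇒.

S ⇒ S small   [S → S small]
S small ⇒ S small small   [S → S small]
S small small ⇒ S small small small   [S → S small]
S small small small ⇒ S small small small small   [S → S small]
S small small small small ⇒ S small small small small small   [S → S small]
S small small small small small ⇒ north small small small small small   [S → north]

S ⇒ S small ⇒ S small small ⇒ S small small small ⇒ S small small small small ⇒ S small small small small small ⇒ north small small small small small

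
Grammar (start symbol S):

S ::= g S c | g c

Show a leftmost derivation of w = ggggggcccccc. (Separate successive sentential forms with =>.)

S => gSc => ggScc => gggSccc => ggggScccc => gggggSccccc => ggggggcccccc

S => gSc   [S ::= g S c]
gSc => ggScc   [S ::= g S c]
ggScc => gggSccc   [S ::= g S c]
gggSccc => ggggScccc   [S ::= g S c]
ggggScccc => gggggSccccc   [S ::= g S c]
gggggSccccc => ggggggcccccc   [S ::= g c]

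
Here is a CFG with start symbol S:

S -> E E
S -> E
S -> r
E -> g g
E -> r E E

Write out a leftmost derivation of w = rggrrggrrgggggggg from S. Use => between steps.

S=>E=>rEE=>rggE=>rggrEE=>rggrrEEE=>rggrrggEE=>rggrrggrEEE=>rggrrggrrEEEE=>rggrrggrrggEEE=>rggrrggrrggggEE=>rggrrggrrggggggE=>rggrrggrrgggggggg

S => E   [S -> E]
E => rEE   [E -> r E E]
rEE => rggE   [E -> g g]
rggE => rggrEE   [E -> r E E]
rggrEE => rggrrEEE   [E -> r E E]
rggrrEEE => rggrrggEE   [E -> g g]
rggrrggEE => rggrrggrEEE   [E -> r E E]
rggrrggrEEE => rggrrggrrEEEE   [E -> r E E]
rggrrggrrEEEE => rggrrggrrggEEE   [E -> g g]
rggrrggrrggEEE => rggrrggrrggggEE   [E -> g g]
rggrrggrrggggEE => rggrrggrrggggggE   [E -> g g]
rggrrggrrggggggE => rggrrggrrgggggggg   [E -> g g]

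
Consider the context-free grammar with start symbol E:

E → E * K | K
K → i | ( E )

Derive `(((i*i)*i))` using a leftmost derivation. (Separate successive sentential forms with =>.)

E => K => (E) => (K) => ((E)) => ((E*K)) => ((K*K)) => (((E)*K)) => (((E*K)*K)) => (((K*K)*K)) => (((i*K)*K)) => (((i*i)*K)) => (((i*i)*i))

E => K   [E → K]
K => (E)   [K → ( E )]
(E) => (K)   [E → K]
(K) => ((E))   [K → ( E )]
((E)) => ((E*K))   [E → E * K]
((E*K)) => ((K*K))   [E → K]
((K*K)) => (((E)*K))   [K → ( E )]
(((E)*K)) => (((E*K)*K))   [E → E * K]
(((E*K)*K)) => (((K*K)*K))   [E → K]
(((K*K)*K)) => (((i*K)*K))   [K → i]
(((i*K)*K)) => (((i*i)*K))   [K → i]
(((i*i)*K)) => (((i*i)*i))   [K → i]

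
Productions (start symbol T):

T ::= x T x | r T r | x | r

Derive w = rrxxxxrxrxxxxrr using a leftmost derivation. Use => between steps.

T => rTr => rrTrr => rrxTxrr => rrxxTxxrr => rrxxxTxxxrr => rrxxxxTxxxxrr => rrxxxxrTrxxxxrr => rrxxxxrxrxxxxrr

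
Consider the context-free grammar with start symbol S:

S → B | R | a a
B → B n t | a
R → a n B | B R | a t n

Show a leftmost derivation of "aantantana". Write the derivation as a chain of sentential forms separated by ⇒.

S ⇒ R   [S → R]
R ⇒ BR   [R → B R]
BR ⇒ aR   [B → a]
aR ⇒ aBR   [R → B R]
aBR ⇒ aBntR   [B → B n t]
aBntR ⇒ aantR   [B → a]
aantR ⇒ aantBR   [R → B R]
aantBR ⇒ aantBntR   [B → B n t]
aantBntR ⇒ aantantR   [B → a]
aantantR ⇒ aantantanB   [R → a n B]
aantantanB ⇒ aantantana   [B → a]

S ⇒ R ⇒ BR ⇒ aR ⇒ aBR ⇒ aBntR ⇒ aantR ⇒ aantBR ⇒ aantBntR ⇒ aantantR ⇒ aantantanB ⇒ aantantana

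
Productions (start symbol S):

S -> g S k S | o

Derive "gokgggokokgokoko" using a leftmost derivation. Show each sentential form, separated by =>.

S => gSkS   [S -> g S k S]
gSkS => gokS   [S -> o]
gokS => gokgSkS   [S -> g S k S]
gokgSkS => gokggSkSkS   [S -> g S k S]
gokggSkSkS => gokgggSkSkSkS   [S -> g S k S]
gokgggSkSkSkS => gokgggokSkSkS   [S -> o]
gokgggokSkSkS => gokgggokokSkS   [S -> o]
gokgggokokSkS => gokgggokokgSkSkS   [S -> g S k S]
gokgggokokgSkSkS => gokgggokokgokSkS   [S -> o]
gokgggokokgokSkS => gokgggokokgokokS   [S -> o]
gokgggokokgokokS => gokgggokokgokoko   [S -> o]

S => gSkS => gokS => gokgSkS => gokggSkSkS => gokgggSkSkSkS => gokgggokSkSkS => gokgggokokSkS => gokgggokokgSkSkS => gokgggokokgokSkS => gokgggokokgokokS => gokgggokokgokoko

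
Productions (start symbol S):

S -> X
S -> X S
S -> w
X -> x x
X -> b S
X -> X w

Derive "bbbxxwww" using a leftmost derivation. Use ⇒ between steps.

S ⇒ X ⇒ Xw ⇒ bSw ⇒ bXw ⇒ bbSw ⇒ bbXSw ⇒ bbXwSw ⇒ bbbSwSw ⇒ bbbXwSw ⇒ bbbxxwSw ⇒ bbbxxwww

S ⇒ X   [S -> X]
X ⇒ Xw   [X -> X w]
Xw ⇒ bSw   [X -> b S]
bSw ⇒ bXw   [S -> X]
bXw ⇒ bbSw   [X -> b S]
bbSw ⇒ bbXSw   [S -> X S]
bbXSw ⇒ bbXwSw   [X -> X w]
bbXwSw ⇒ bbbSwSw   [X -> b S]
bbbSwSw ⇒ bbbXwSw   [S -> X]
bbbXwSw ⇒ bbbxxwSw   [X -> x x]
bbbxxwSw ⇒ bbbxxwww   [S -> w]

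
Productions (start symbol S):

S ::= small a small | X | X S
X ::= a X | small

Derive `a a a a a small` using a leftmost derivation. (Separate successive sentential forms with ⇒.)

S ⇒ X ⇒ a X ⇒ a a X ⇒ a a a X ⇒ a a a a X ⇒ a a a a a X ⇒ a a a a a small

S ⇒ X   [S ::= X]
X ⇒ a X   [X ::= a X]
a X ⇒ a a X   [X ::= a X]
a a X ⇒ a a a X   [X ::= a X]
a a a X ⇒ a a a a X   [X ::= a X]
a a a a X ⇒ a a a a a X   [X ::= a X]
a a a a a X ⇒ a a a a a small   [X ::= small]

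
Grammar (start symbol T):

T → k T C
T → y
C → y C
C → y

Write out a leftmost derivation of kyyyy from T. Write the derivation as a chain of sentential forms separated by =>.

T => kTC => kyC => kyyC => kyyyC => kyyyy

T => kTC   [T → k T C]
kTC => kyC   [T → y]
kyC => kyyC   [C → y C]
kyyC => kyyyC   [C → y C]
kyyyC => kyyyy   [C → y]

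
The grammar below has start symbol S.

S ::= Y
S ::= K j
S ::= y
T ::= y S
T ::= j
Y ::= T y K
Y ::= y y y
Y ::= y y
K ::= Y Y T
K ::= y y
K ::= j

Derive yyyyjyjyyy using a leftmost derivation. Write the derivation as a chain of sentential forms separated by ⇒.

S ⇒ Y ⇒ TyK ⇒ ySyK ⇒ yYyK ⇒ yTyKyK ⇒ yySyKyK ⇒ yyKjyKyK ⇒ yyyyjyKyK ⇒ yyyyjyjyK ⇒ yyyyjyjyyy

S ⇒ Y   [S ::= Y]
Y ⇒ TyK   [Y ::= T y K]
TyK ⇒ ySyK   [T ::= y S]
ySyK ⇒ yYyK   [S ::= Y]
yYyK ⇒ yTyKyK   [Y ::= T y K]
yTyKyK ⇒ yySyKyK   [T ::= y S]
yySyKyK ⇒ yyKjyKyK   [S ::= K j]
yyKjyKyK ⇒ yyyyjyKyK   [K ::= y y]
yyyyjyKyK ⇒ yyyyjyjyK   [K ::= j]
yyyyjyjyK ⇒ yyyyjyjyyy   [K ::= y y]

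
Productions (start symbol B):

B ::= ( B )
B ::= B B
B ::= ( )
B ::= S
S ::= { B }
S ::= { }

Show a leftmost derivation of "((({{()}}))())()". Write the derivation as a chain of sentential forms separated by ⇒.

B ⇒ BB ⇒ (B)B ⇒ (BB)B ⇒ ((B)B)B ⇒ (((B))B)B ⇒ (((S))B)B ⇒ ((({B}))B)B ⇒ ((({S}))B)B ⇒ ((({{B}}))B)B ⇒ ((({{()}}))B)B ⇒ ((({{()}}))())B ⇒ ((({{()}}))())()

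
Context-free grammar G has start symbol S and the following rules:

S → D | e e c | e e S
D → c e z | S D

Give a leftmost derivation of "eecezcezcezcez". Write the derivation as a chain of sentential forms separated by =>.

S=>eeS=>eeD=>eeSD=>eeDD=>eecezD=>eecezSD=>eecezDD=>eecezSDD=>eecezDDD=>eecezcezDD=>eecezcezcezD=>eecezcezcezcez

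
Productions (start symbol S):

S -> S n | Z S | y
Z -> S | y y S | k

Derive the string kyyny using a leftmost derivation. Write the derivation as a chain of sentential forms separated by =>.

S=>ZS=>SS=>SnS=>ZSnS=>SSnS=>ZSSnS=>kSSnS=>kySnS=>kyynS=>kyyny

S => ZS   [S -> Z S]
ZS => SS   [Z -> S]
SS => SnS   [S -> S n]
SnS => ZSnS   [S -> Z S]
ZSnS => SSnS   [Z -> S]
SSnS => ZSSnS   [S -> Z S]
ZSSnS => kSSnS   [Z -> k]
kSSnS => kySnS   [S -> y]
kySnS => kyynS   [S -> y]
kyynS => kyyny   [S -> y]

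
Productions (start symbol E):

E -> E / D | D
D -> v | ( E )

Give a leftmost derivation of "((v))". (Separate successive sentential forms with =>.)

E=>D=>(E)=>(D)=>((E))=>((D))=>((v))

E => D   [E -> D]
D => (E)   [D -> ( E )]
(E) => (D)   [E -> D]
(D) => ((E))   [D -> ( E )]
((E)) => ((D))   [E -> D]
((D)) => ((v))   [D -> v]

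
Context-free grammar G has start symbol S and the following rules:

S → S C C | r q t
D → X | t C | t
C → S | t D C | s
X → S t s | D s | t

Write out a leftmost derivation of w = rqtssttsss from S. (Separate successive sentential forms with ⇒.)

S⇒SCC⇒SCCCC⇒rqtCCCC⇒rqtsCCC⇒rqtssCC⇒rqtsstDCC⇒rqtssttCCC⇒rqtssttsCC⇒rqtssttssC⇒rqtssttsss

S ⇒ SCC   [S → S C C]
SCC ⇒ SCCCC   [S → S C C]
SCCCC ⇒ rqtCCCC   [S → r q t]
rqtCCCC ⇒ rqtsCCC   [C → s]
rqtsCCC ⇒ rqtssCC   [C → s]
rqtssCC ⇒ rqtsstDCC   [C → t D C]
rqtsstDCC ⇒ rqtssttCCC   [D → t C]
rqtssttCCC ⇒ rqtssttsCC   [C → s]
rqtssttsCC ⇒ rqtssttssC   [C → s]
rqtssttssC ⇒ rqtssttsss   [C → s]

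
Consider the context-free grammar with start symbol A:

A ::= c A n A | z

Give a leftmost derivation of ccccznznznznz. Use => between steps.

A => cAnA   [A ::= c A n A]
cAnA => ccAnAnA   [A ::= c A n A]
ccAnAnA => cccAnAnAnA   [A ::= c A n A]
cccAnAnAnA => ccccAnAnAnAnA   [A ::= c A n A]
ccccAnAnAnAnA => ccccznAnAnAnA   [A ::= z]
ccccznAnAnAnA => ccccznznAnAnA   [A ::= z]
ccccznznAnAnA => ccccznznznAnA   [A ::= z]
ccccznznznAnA => ccccznznznznA   [A ::= z]
ccccznznznznA => ccccznznznznz   [A ::= z]

A => cAnA => ccAnAnA => cccAnAnAnA => ccccAnAnAnAnA => ccccznAnAnAnA => ccccznznAnAnA => ccccznznznAnA => ccccznznznznA => ccccznznznznz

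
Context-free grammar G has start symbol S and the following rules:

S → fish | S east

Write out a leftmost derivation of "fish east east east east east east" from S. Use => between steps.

S => S east   [S → S east]
S east => S east east   [S → S east]
S east east => S east east east   [S → S east]
S east east east => S east east east east   [S → S east]
S east east east east => S east east east east east   [S → S east]
S east east east east east => S east east east east east east   [S → S east]
S east east east east east east => fish east east east east east east   [S → fish]

S => S east => S east east => S east east east => S east east east east => S east east east east east => S east east east east east east => fish east east east east east east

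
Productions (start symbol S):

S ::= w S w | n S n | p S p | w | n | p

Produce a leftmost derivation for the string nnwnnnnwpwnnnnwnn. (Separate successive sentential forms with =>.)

S => nSn => nnSnn => nnwSwnn => nnwnSnwnn => nnwnnSnnwnn => nnwnnnSnnnwnn => nnwnnnnSnnnnwnn => nnwnnnnwSwnnnnwnn => nnwnnnnwpwnnnnwnn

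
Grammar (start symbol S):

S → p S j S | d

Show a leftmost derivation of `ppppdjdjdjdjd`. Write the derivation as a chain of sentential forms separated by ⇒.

S⇒pSjS⇒ppSjSjS⇒pppSjSjSjS⇒ppppSjSjSjSjS⇒ppppdjSjSjSjS⇒ppppdjdjSjSjS⇒ppppdjdjdjSjS⇒ppppdjdjdjdjS⇒ppppdjdjdjdjd

S ⇒ pSjS   [S → p S j S]
pSjS ⇒ ppSjSjS   [S → p S j S]
ppSjSjS ⇒ pppSjSjSjS   [S → p S j S]
pppSjSjSjS ⇒ ppppSjSjSjSjS   [S → p S j S]
ppppSjSjSjSjS ⇒ ppppdjSjSjSjS   [S → d]
ppppdjSjSjSjS ⇒ ppppdjdjSjSjS   [S → d]
ppppdjdjSjSjS ⇒ ppppdjdjdjSjS   [S → d]
ppppdjdjdjSjS ⇒ ppppdjdjdjdjS   [S → d]
ppppdjdjdjdjS ⇒ ppppdjdjdjdjd   [S → d]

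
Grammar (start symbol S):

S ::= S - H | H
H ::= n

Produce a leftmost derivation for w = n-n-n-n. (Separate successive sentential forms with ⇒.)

S⇒S-H⇒S-H-H⇒S-H-H-H⇒H-H-H-H⇒n-H-H-H⇒n-n-H-H⇒n-n-n-H⇒n-n-n-n

S ⇒ S-H   [S ::= S - H]
S-H ⇒ S-H-H   [S ::= S - H]
S-H-H ⇒ S-H-H-H   [S ::= S - H]
S-H-H-H ⇒ H-H-H-H   [S ::= H]
H-H-H-H ⇒ n-H-H-H   [H ::= n]
n-H-H-H ⇒ n-n-H-H   [H ::= n]
n-n-H-H ⇒ n-n-n-H   [H ::= n]
n-n-n-H ⇒ n-n-n-n   [H ::= n]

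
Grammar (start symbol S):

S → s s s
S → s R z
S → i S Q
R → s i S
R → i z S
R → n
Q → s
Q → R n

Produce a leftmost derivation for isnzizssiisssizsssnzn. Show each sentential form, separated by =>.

S => iSQ   [S → i S Q]
iSQ => isRzQ   [S → s R z]
isRzQ => isnzQ   [R → n]
isnzQ => isnzRn   [Q → R n]
isnzRn => isnzizSn   [R → i z S]
isnzizSn => isnzizsRzn   [S → s R z]
isnzizsRzn => isnzizssiSzn   [R → s i S]
isnzizssiSzn => isnzizssiiSQzn   [S → i S Q]
isnzizssiiSQzn => isnzizssiisssQzn   [S → s s s]
isnzizssiisssQzn => isnzizssiisssRnzn   [Q → R n]
isnzizssiisssRnzn => isnzizssiisssizSnzn   [R → i z S]
isnzizssiisssizSnzn => isnzizssiisssizsssnzn   [S → s s s]

S => iSQ => isRzQ => isnzQ => isnzRn => isnzizSn => isnzizsRzn => isnzizssiSzn => isnzizssiiSQzn => isnzizssiisssQzn => isnzizssiisssRnzn => isnzizssiisssizSnzn => isnzizssiisssizsssnzn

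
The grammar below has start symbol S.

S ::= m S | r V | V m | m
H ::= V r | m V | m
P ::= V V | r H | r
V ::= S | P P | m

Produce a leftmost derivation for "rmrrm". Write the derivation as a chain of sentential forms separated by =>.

S => rV => rS => rmS => rmrV => rmrS => rmrrV => rmrrm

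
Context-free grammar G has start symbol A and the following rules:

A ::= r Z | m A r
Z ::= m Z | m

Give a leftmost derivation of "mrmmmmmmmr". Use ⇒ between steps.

A⇒mAr⇒mrZr⇒mrmZr⇒mrmmZr⇒mrmmmZr⇒mrmmmmZr⇒mrmmmmmZr⇒mrmmmmmmZr⇒mrmmmmmmmr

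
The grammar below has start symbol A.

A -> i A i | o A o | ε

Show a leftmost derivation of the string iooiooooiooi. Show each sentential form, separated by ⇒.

A ⇒ iAi ⇒ ioAoi ⇒ iooAooi ⇒ iooiAiooi ⇒ iooioAoiooi ⇒ iooiooAooiooi ⇒ iooiooooiooi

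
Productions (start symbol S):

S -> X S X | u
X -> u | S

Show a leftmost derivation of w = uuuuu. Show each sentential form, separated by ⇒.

S ⇒ XSX   [S -> X S X]
XSX ⇒ SSX   [X -> S]
SSX ⇒ XSXSX   [S -> X S X]
XSXSX ⇒ SSXSX   [X -> S]
SSXSX ⇒ uSXSX   [S -> u]
uSXSX ⇒ uuXSX   [S -> u]
uuXSX ⇒ uuuSX   [X -> u]
uuuSX ⇒ uuuuX   [S -> u]
uuuuX ⇒ uuuuu   [X -> u]

S ⇒ XSX ⇒ SSX ⇒ XSXSX ⇒ SSXSX ⇒ uSXSX ⇒ uuXSX ⇒ uuuSX ⇒ uuuuX ⇒ uuuuu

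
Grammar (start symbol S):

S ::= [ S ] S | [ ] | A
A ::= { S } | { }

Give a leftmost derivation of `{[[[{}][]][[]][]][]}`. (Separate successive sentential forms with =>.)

S => A => {S} => {[S]S} => {[[S]S]S} => {[[[S]S]S]S} => {[[[A]S]S]S} => {[[[{}]S]S]S} => {[[[{}][]]S]S} => {[[[{}][]][S]S]S} => {[[[{}][]][[]]S]S} => {[[[{}][]][[]][]]S} => {[[[{}][]][[]][]][]}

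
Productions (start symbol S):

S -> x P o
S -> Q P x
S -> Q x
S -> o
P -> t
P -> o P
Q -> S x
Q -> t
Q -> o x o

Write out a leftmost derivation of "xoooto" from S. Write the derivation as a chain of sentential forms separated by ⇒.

S ⇒ xPo   [S -> x P o]
xPo ⇒ xoPo   [P -> o P]
xoPo ⇒ xooPo   [P -> o P]
xooPo ⇒ xoooPo   [P -> o P]
xoooPo ⇒ xoooto   [P -> t]

S⇒xPo⇒xoPo⇒xooPo⇒xoooPo⇒xoooto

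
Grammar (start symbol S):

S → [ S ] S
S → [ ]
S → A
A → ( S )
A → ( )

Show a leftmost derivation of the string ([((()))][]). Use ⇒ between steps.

S ⇒ A   [S → A]
A ⇒ (S)   [A → ( S )]
(S) ⇒ ([S]S)   [S → [ S ] S]
([S]S) ⇒ ([A]S)   [S → A]
([A]S) ⇒ ([(S)]S)   [A → ( S )]
([(S)]S) ⇒ ([(A)]S)   [S → A]
([(A)]S) ⇒ ([((S))]S)   [A → ( S )]
([((S))]S) ⇒ ([((A))]S)   [S → A]
([((A))]S) ⇒ ([((()))]S)   [A → ( )]
([((()))]S) ⇒ ([((()))][])   [S → [ ]]

S⇒A⇒(S)⇒([S]S)⇒([A]S)⇒([(S)]S)⇒([(A)]S)⇒([((S))]S)⇒([((A))]S)⇒([((()))]S)⇒([((()))][])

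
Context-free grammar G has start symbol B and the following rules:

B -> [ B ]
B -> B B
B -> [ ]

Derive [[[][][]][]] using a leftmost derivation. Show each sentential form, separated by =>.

B => [B] => [BB] => [[B]B] => [[BB]B] => [[BBB]B] => [[[]BB]B] => [[[][]B]B] => [[[][][]]B] => [[[][][]][]]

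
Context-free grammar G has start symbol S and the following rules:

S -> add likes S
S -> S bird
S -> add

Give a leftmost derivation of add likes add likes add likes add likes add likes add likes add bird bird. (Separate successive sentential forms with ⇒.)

S ⇒ add likes S ⇒ add likes add likes S ⇒ add likes add likes add likes S ⇒ add likes add likes add likes add likes S ⇒ add likes add likes add likes add likes add likes S ⇒ add likes add likes add likes add likes add likes add likes S ⇒ add likes add likes add likes add likes add likes add likes S bird ⇒ add likes add likes add likes add likes add likes add likes S bird bird ⇒ add likes add likes add likes add likes add likes add likes add bird bird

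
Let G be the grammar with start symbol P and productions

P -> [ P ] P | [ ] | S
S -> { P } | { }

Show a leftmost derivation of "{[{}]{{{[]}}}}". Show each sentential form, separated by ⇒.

P⇒S⇒{P}⇒{[P]P}⇒{[S]P}⇒{[{}]P}⇒{[{}]S}⇒{[{}]{P}}⇒{[{}]{S}}⇒{[{}]{{P}}}⇒{[{}]{{S}}}⇒{[{}]{{{P}}}}⇒{[{}]{{{[]}}}}

P ⇒ S   [P -> S]
S ⇒ {P}   [S -> { P }]
{P} ⇒ {[P]P}   [P -> [ P ] P]
{[P]P} ⇒ {[S]P}   [P -> S]
{[S]P} ⇒ {[{}]P}   [S -> { }]
{[{}]P} ⇒ {[{}]S}   [P -> S]
{[{}]S} ⇒ {[{}]{P}}   [S -> { P }]
{[{}]{P}} ⇒ {[{}]{S}}   [P -> S]
{[{}]{S}} ⇒ {[{}]{{P}}}   [S -> { P }]
{[{}]{{P}}} ⇒ {[{}]{{S}}}   [P -> S]
{[{}]{{S}}} ⇒ {[{}]{{{P}}}}   [S -> { P }]
{[{}]{{{P}}}} ⇒ {[{}]{{{[]}}}}   [P -> [ ]]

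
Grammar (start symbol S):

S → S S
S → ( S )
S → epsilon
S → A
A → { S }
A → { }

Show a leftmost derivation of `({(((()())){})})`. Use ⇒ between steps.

S⇒(S)⇒(A)⇒({S})⇒({(S)})⇒({(SS)})⇒({((S)S)})⇒({(((S))S)})⇒({(((SS))S)})⇒({((((S)S))S)})⇒({(((()S))S)})⇒({(((()(S)))S)})⇒({(((()()))S)})⇒({(((()()))A)})⇒({(((()())){})})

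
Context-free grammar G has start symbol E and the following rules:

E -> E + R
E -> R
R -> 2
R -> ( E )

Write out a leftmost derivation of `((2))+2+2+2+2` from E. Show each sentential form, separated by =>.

E => E+R   [E -> E + R]
E+R => E+R+R   [E -> E + R]
E+R+R => E+R+R+R   [E -> E + R]
E+R+R+R => E+R+R+R+R   [E -> E + R]
E+R+R+R+R => R+R+R+R+R   [E -> R]
R+R+R+R+R => (E)+R+R+R+R   [R -> ( E )]
(E)+R+R+R+R => (R)+R+R+R+R   [E -> R]
(R)+R+R+R+R => ((E))+R+R+R+R   [R -> ( E )]
((E))+R+R+R+R => ((R))+R+R+R+R   [E -> R]
((R))+R+R+R+R => ((2))+R+R+R+R   [R -> 2]
((2))+R+R+R+R => ((2))+2+R+R+R   [R -> 2]
((2))+2+R+R+R => ((2))+2+2+R+R   [R -> 2]
((2))+2+2+R+R => ((2))+2+2+2+R   [R -> 2]
((2))+2+2+2+R => ((2))+2+2+2+2   [R -> 2]

E => E+R => E+R+R => E+R+R+R => E+R+R+R+R => R+R+R+R+R => (E)+R+R+R+R => (R)+R+R+R+R => ((E))+R+R+R+R => ((R))+R+R+R+R => ((2))+R+R+R+R => ((2))+2+R+R+R => ((2))+2+2+R+R => ((2))+2+2+2+R => ((2))+2+2+2+2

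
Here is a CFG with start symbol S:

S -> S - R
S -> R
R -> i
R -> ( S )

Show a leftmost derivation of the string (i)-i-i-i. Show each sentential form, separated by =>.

S => S-R => S-R-R => S-R-R-R => R-R-R-R => (S)-R-R-R => (R)-R-R-R => (i)-R-R-R => (i)-i-R-R => (i)-i-i-R => (i)-i-i-i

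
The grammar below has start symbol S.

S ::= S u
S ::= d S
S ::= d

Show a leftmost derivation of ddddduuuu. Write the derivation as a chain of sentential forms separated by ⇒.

S ⇒ Su   [S ::= S u]
Su ⇒ dSu   [S ::= d S]
dSu ⇒ dSuu   [S ::= S u]
dSuu ⇒ ddSuu   [S ::= d S]
ddSuu ⇒ ddSuuu   [S ::= S u]
ddSuuu ⇒ dddSuuu   [S ::= d S]
dddSuuu ⇒ ddddSuuu   [S ::= d S]
ddddSuuu ⇒ ddddSuuuu   [S ::= S u]
ddddSuuuu ⇒ ddddduuuu   [S ::= d]

S ⇒ Su ⇒ dSu ⇒ dSuu ⇒ ddSuu ⇒ ddSuuu ⇒ dddSuuu ⇒ ddddSuuu ⇒ ddddSuuuu ⇒ ddddduuuu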